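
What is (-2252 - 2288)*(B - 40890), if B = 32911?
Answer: 36224660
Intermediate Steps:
(-2252 - 2288)*(B - 40890) = (-2252 - 2288)*(32911 - 40890) = -4540*(-7979) = 36224660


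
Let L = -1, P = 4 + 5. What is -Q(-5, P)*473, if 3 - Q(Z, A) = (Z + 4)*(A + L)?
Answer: -5203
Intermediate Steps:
P = 9
Q(Z, A) = 3 - (-1 + A)*(4 + Z) (Q(Z, A) = 3 - (Z + 4)*(A - 1) = 3 - (4 + Z)*(-1 + A) = 3 - (-1 + A)*(4 + Z))
-Q(-5, P)*473 = -(7 - 5 - 4*9 - 1*9*(-5))*473 = -(7 - 5 - 36 + 45)*473 = -1*11*473 = -11*473 = -5203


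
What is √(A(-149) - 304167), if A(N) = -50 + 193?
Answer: 2*I*√76006 ≈ 551.38*I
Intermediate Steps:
A(N) = 143
√(A(-149) - 304167) = √(143 - 304167) = √(-304024) = 2*I*√76006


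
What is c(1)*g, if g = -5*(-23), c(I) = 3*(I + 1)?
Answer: 690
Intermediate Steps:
c(I) = 3 + 3*I (c(I) = 3*(1 + I) = 3 + 3*I)
g = 115
c(1)*g = (3 + 3*1)*115 = (3 + 3)*115 = 6*115 = 690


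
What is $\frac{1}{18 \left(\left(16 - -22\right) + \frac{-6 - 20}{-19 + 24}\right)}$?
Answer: $\frac{5}{2952} \approx 0.0016938$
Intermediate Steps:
$\frac{1}{18 \left(\left(16 - -22\right) + \frac{-6 - 20}{-19 + 24}\right)} = \frac{1}{18 \left(\left(16 + 22\right) - \frac{26}{5}\right)} = \frac{1}{18 \left(38 - \frac{26}{5}\right)} = \frac{1}{18 \cdot \frac{164}{5}} = \frac{1}{\frac{2952}{5}} = \frac{5}{2952}$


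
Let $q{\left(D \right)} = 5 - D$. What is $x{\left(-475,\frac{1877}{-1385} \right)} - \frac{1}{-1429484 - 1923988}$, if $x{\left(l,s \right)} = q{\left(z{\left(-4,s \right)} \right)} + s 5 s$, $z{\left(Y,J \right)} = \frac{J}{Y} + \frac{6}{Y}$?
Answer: $\frac{19741350977021}{1286542765440} \approx 15.344$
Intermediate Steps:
$z{\left(Y,J \right)} = \frac{6}{Y} + \frac{J}{Y}$
$x{\left(l,s \right)} = \frac{13}{2} + 5 s^{2} + \frac{s}{4}$ ($x{\left(l,s \right)} = \left(5 - \frac{6 + s}{-4}\right) + s 5 s = \left(5 - - \frac{6 + s}{4}\right) + 5 s s = \left(5 - \left(- \frac{3}{2} - \frac{s}{4}\right)\right) + 5 s^{2} = \left(5 + \left(\frac{3}{2} + \frac{s}{4}\right)\right) + 5 s^{2} = \left(\frac{13}{2} + \frac{s}{4}\right) + 5 s^{2} = \frac{13}{2} + 5 s^{2} + \frac{s}{4}$)
$x{\left(-475,\frac{1877}{-1385} \right)} - \frac{1}{-1429484 - 1923988} = \left(\frac{13}{2} + 5 \left(\frac{1877}{-1385}\right)^{2} + \frac{1877 \frac{1}{-1385}}{4}\right) - \frac{1}{-1429484 - 1923988} = \left(\frac{13}{2} + 5 \left(1877 \left(- \frac{1}{1385}\right)\right)^{2} + \frac{1877 \left(- \frac{1}{1385}\right)}{4}\right) - \frac{1}{-3353472} = \left(\frac{13}{2} + 5 \left(- \frac{1877}{1385}\right)^{2} + \frac{1}{4} \left(- \frac{1877}{1385}\right)\right) - - \frac{1}{3353472} = \left(\frac{13}{2} + 5 \cdot \frac{3523129}{1918225} - \frac{1877}{5540}\right) + \frac{1}{3353472} = \left(\frac{13}{2} + \frac{3523129}{383645} - \frac{1877}{5540}\right) + \frac{1}{3353472} = \frac{23547357}{1534580} + \frac{1}{3353472} = \frac{19741350977021}{1286542765440}$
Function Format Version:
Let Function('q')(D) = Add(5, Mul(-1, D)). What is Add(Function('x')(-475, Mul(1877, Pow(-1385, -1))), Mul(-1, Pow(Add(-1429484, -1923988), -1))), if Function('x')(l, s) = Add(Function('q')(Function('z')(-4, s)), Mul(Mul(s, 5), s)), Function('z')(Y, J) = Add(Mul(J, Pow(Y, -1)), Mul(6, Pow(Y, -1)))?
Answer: Rational(19741350977021, 1286542765440) ≈ 15.344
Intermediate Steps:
Function('z')(Y, J) = Add(Mul(6, Pow(Y, -1)), Mul(J, Pow(Y, -1)))
Function('x')(l, s) = Add(Rational(13, 2), Mul(5, Pow(s, 2)), Mul(Rational(1, 4), s)) (Function('x')(l, s) = Add(Add(5, Mul(-1, Mul(Pow(-4, -1), Add(6, s)))), Mul(Mul(s, 5), s)) = Add(Add(5, Mul(-1, Mul(Rational(-1, 4), Add(6, s)))), Mul(Mul(5, s), s)) = Add(Add(5, Mul(-1, Add(Rational(-3, 2), Mul(Rational(-1, 4), s)))), Mul(5, Pow(s, 2))) = Add(Add(5, Add(Rational(3, 2), Mul(Rational(1, 4), s))), Mul(5, Pow(s, 2))) = Add(Add(Rational(13, 2), Mul(Rational(1, 4), s)), Mul(5, Pow(s, 2))) = Add(Rational(13, 2), Mul(5, Pow(s, 2)), Mul(Rational(1, 4), s)))
Add(Function('x')(-475, Mul(1877, Pow(-1385, -1))), Mul(-1, Pow(Add(-1429484, -1923988), -1))) = Add(Add(Rational(13, 2), Mul(5, Pow(Mul(1877, Pow(-1385, -1)), 2)), Mul(Rational(1, 4), Mul(1877, Pow(-1385, -1)))), Mul(-1, Pow(Add(-1429484, -1923988), -1))) = Add(Add(Rational(13, 2), Mul(5, Pow(Mul(1877, Rational(-1, 1385)), 2)), Mul(Rational(1, 4), Mul(1877, Rational(-1, 1385)))), Mul(-1, Pow(-3353472, -1))) = Add(Add(Rational(13, 2), Mul(5, Pow(Rational(-1877, 1385), 2)), Mul(Rational(1, 4), Rational(-1877, 1385))), Mul(-1, Rational(-1, 3353472))) = Add(Add(Rational(13, 2), Mul(5, Rational(3523129, 1918225)), Rational(-1877, 5540)), Rational(1, 3353472)) = Add(Add(Rational(13, 2), Rational(3523129, 383645), Rational(-1877, 5540)), Rational(1, 3353472)) = Add(Rational(23547357, 1534580), Rational(1, 3353472)) = Rational(19741350977021, 1286542765440)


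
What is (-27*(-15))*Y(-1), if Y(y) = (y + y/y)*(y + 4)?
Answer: 0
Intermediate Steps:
Y(y) = (1 + y)*(4 + y) (Y(y) = (y + 1)*(4 + y) = (1 + y)*(4 + y))
(-27*(-15))*Y(-1) = (-27*(-15))*(4 + (-1)² + 5*(-1)) = 405*(4 + 1 - 5) = 405*0 = 0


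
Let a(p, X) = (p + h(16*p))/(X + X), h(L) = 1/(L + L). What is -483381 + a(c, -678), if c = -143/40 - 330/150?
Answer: -6056493183229/12529440 ≈ -4.8338e+5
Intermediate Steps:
c = -231/40 (c = -143*1/40 - 330*1/150 = -143/40 - 11/5 = -231/40 ≈ -5.7750)
h(L) = 1/(2*L)
a(p, X) = (p + 1/(32*p))/(2*X) (a(p, X) = (p + 1/(2*((16*p))))/(X + X) = (p + (1/(16*p))/2)/((2*X)) = (p + 1/(32*p))*(1/(2*X)) = (p + 1/(32*p))/(2*X))
-483381 + a(c, -678) = -483381 + (1/64)*(1 + 32*(-231/40)²)/(-678*(-231/40)) = -483381 + (1/64)*(-1/678)*(-40/231)*(1 + 32*(53361/1600)) = -483381 + (1/64)*(-1/678)*(-40/231)*(1 + 53361/50) = -483381 + (1/64)*(-1/678)*(-40/231)*(53411/50) = -483381 + 53411/12529440 = -6056493183229/12529440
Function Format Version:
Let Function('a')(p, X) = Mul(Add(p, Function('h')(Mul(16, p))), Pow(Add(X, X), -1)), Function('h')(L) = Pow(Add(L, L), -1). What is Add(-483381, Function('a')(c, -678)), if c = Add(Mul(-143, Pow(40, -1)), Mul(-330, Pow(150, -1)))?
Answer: Rational(-6056493183229, 12529440) ≈ -4.8338e+5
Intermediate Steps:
c = Rational(-231, 40) (c = Add(Mul(-143, Rational(1, 40)), Mul(-330, Rational(1, 150))) = Add(Rational(-143, 40), Rational(-11, 5)) = Rational(-231, 40) ≈ -5.7750)
Function('h')(L) = Mul(Rational(1, 2), Pow(L, -1)) (Function('h')(L) = Pow(Mul(2, L), -1) = Mul(Rational(1, 2), Pow(L, -1)))
Function('a')(p, X) = Mul(Rational(1, 2), Pow(X, -1), Add(p, Mul(Rational(1, 32), Pow(p, -1)))) (Function('a')(p, X) = Mul(Add(p, Mul(Rational(1, 2), Pow(Mul(16, p), -1))), Pow(Add(X, X), -1)) = Mul(Add(p, Mul(Rational(1, 2), Mul(Rational(1, 16), Pow(p, -1)))), Pow(Mul(2, X), -1)) = Mul(Add(p, Mul(Rational(1, 32), Pow(p, -1))), Mul(Rational(1, 2), Pow(X, -1))) = Mul(Rational(1, 2), Pow(X, -1), Add(p, Mul(Rational(1, 32), Pow(p, -1)))))
Add(-483381, Function('a')(c, -678)) = Add(-483381, Mul(Rational(1, 64), Pow(-678, -1), Pow(Rational(-231, 40), -1), Add(1, Mul(32, Pow(Rational(-231, 40), 2))))) = Add(-483381, Mul(Rational(1, 64), Rational(-1, 678), Rational(-40, 231), Add(1, Mul(32, Rational(53361, 1600))))) = Add(-483381, Mul(Rational(1, 64), Rational(-1, 678), Rational(-40, 231), Add(1, Rational(53361, 50)))) = Add(-483381, Mul(Rational(1, 64), Rational(-1, 678), Rational(-40, 231), Rational(53411, 50))) = Add(-483381, Rational(53411, 12529440)) = Rational(-6056493183229, 12529440)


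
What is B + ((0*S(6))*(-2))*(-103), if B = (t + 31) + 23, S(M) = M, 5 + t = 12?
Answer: 61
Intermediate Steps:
t = 7 (t = -5 + 12 = 7)
B = 61 (B = (7 + 31) + 23 = 38 + 23 = 61)
B + ((0*S(6))*(-2))*(-103) = 61 + ((0*6)*(-2))*(-103) = 61 + (0*(-2))*(-103) = 61 + 0*(-103) = 61 + 0 = 61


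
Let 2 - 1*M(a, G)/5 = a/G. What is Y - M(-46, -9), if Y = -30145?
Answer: -271165/9 ≈ -30129.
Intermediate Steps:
M(a, G) = 10 - 5*a/G
Y - M(-46, -9) = -30145 - (10 - 5*(-46)/(-9)) = -30145 - (10 - 5*(-46)*(-⅑)) = -30145 - (10 - 230/9) = -30145 - 1*(-140/9) = -30145 + 140/9 = -271165/9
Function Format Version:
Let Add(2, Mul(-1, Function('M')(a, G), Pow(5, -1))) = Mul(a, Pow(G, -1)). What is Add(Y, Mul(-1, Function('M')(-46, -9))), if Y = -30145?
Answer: Rational(-271165, 9) ≈ -30129.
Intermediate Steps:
Function('M')(a, G) = Add(10, Mul(-5, a, Pow(G, -1))) (Function('M')(a, G) = Add(10, Mul(-5, Mul(a, Pow(G, -1)))) = Add(10, Mul(-5, a, Pow(G, -1))))
Add(Y, Mul(-1, Function('M')(-46, -9))) = Add(-30145, Mul(-1, Add(10, Mul(-5, -46, Pow(-9, -1))))) = Add(-30145, Mul(-1, Add(10, Mul(-5, -46, Rational(-1, 9))))) = Add(-30145, Mul(-1, Add(10, Rational(-230, 9)))) = Add(-30145, Mul(-1, Rational(-140, 9))) = Add(-30145, Rational(140, 9)) = Rational(-271165, 9)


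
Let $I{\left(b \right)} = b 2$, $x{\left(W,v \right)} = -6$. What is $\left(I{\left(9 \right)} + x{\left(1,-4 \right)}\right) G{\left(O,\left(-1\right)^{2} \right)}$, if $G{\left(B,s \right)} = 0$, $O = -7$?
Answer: $0$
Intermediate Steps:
$I{\left(b \right)} = 2 b$
$\left(I{\left(9 \right)} + x{\left(1,-4 \right)}\right) G{\left(O,\left(-1\right)^{2} \right)} = \left(2 \cdot 9 - 6\right) 0 = \left(18 - 6\right) 0 = 12 \cdot 0 = 0$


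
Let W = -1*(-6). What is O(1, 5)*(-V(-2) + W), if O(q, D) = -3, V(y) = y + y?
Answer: -30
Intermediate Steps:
V(y) = 2*y
W = 6
O(1, 5)*(-V(-2) + W) = -3*(-2*(-2) + 6) = -3*(-1*(-4) + 6) = -3*(4 + 6) = -3*10 = -30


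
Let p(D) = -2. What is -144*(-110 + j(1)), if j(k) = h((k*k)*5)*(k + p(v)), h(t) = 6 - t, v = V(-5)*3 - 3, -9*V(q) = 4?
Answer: 15984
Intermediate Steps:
V(q) = -4/9 (V(q) = -1/9*4 = -4/9)
v = -13/3 (v = -4/9*3 - 3 = -4/3 - 3 = -13/3 ≈ -4.3333)
j(k) = (-2 + k)*(6 - 5*k**2) (j(k) = (6 - k*k*5)*(k - 2) = (6 - k**2*5)*(-2 + k) = (6 - 5*k**2)*(-2 + k) = (-2 + k)*(6 - 5*k**2))
-144*(-110 + j(1)) = -144*(-110 - (-6 + 5*1**2)*(-2 + 1)) = -144*(-110 - 1*(-6 + 5*1)*(-1)) = -144*(-110 - 1*(-6 + 5)*(-1)) = -144*(-110 - 1*(-1)*(-1)) = -144*(-110 - 1) = -144*(-111) = 15984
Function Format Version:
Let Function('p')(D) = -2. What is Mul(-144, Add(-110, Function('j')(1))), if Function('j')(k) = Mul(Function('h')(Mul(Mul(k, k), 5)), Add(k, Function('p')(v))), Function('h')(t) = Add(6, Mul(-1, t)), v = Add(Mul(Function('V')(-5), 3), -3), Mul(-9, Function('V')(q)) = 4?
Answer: 15984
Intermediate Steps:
Function('V')(q) = Rational(-4, 9) (Function('V')(q) = Mul(Rational(-1, 9), 4) = Rational(-4, 9))
v = Rational(-13, 3) (v = Add(Mul(Rational(-4, 9), 3), -3) = Add(Rational(-4, 3), -3) = Rational(-13, 3) ≈ -4.3333)
Function('j')(k) = Mul(Add(-2, k), Add(6, Mul(-5, Pow(k, 2)))) (Function('j')(k) = Mul(Add(6, Mul(-1, Mul(Mul(k, k), 5))), Add(k, -2)) = Mul(Add(6, Mul(-1, Mul(Pow(k, 2), 5))), Add(-2, k)) = Mul(Add(6, Mul(-1, Mul(5, Pow(k, 2)))), Add(-2, k)) = Mul(Add(6, Mul(-5, Pow(k, 2))), Add(-2, k)) = Mul(Add(-2, k), Add(6, Mul(-5, Pow(k, 2)))))
Mul(-144, Add(-110, Function('j')(1))) = Mul(-144, Add(-110, Mul(-1, Add(-6, Mul(5, Pow(1, 2))), Add(-2, 1)))) = Mul(-144, Add(-110, Mul(-1, Add(-6, Mul(5, 1)), -1))) = Mul(-144, Add(-110, Mul(-1, Add(-6, 5), -1))) = Mul(-144, Add(-110, Mul(-1, -1, -1))) = Mul(-144, Add(-110, -1)) = Mul(-144, -111) = 15984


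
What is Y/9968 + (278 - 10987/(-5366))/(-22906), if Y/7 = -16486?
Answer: -19504744599/1682970776 ≈ -11.589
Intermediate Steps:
Y = -115402 (Y = 7*(-16486) = -115402)
Y/9968 + (278 - 10987/(-5366))/(-22906) = -115402/9968 + (278 - 10987/(-5366))/(-22906) = -115402*1/9968 + (278 - 10987*(-1)/5366)*(-1/22906) = -8243/712 + (278 - 1*(-10987/5366))*(-1/22906) = -8243/712 + (278 + 10987/5366)*(-1/22906) = -8243/712 + (1502735/5366)*(-1/22906) = -8243/712 - 115595/9454892 = -19504744599/1682970776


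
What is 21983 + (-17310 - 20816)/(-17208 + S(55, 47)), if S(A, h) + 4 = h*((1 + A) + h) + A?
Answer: 135390377/6158 ≈ 21986.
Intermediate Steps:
S(A, h) = -4 + A + h*(1 + A + h) (S(A, h) = -4 + (h*((1 + A) + h) + A) = -4 + (h*(1 + A + h) + A) = -4 + (A + h*(1 + A + h)) = -4 + A + h*(1 + A + h))
21983 + (-17310 - 20816)/(-17208 + S(55, 47)) = 21983 + (-17310 - 20816)/(-17208 + (-4 + 55 + 47 + 47² + 55*47)) = 21983 - 38126/(-17208 + (-4 + 55 + 47 + 2209 + 2585)) = 21983 - 38126/(-17208 + 4892) = 21983 - 38126/(-12316) = 21983 - 38126*(-1/12316) = 21983 + 19063/6158 = 135390377/6158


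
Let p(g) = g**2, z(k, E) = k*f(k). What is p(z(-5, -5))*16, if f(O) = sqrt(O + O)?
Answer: -4000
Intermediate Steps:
f(O) = sqrt(2)*sqrt(O) (f(O) = sqrt(2*O) = sqrt(2)*sqrt(O))
z(k, E) = sqrt(2)*k**(3/2) (z(k, E) = k*(sqrt(2)*sqrt(k)) = sqrt(2)*k**(3/2))
p(z(-5, -5))*16 = (sqrt(2)*(-5)**(3/2))**2*16 = (sqrt(2)*(-5*I*sqrt(5)))**2*16 = (-5*I*sqrt(10))**2*16 = -250*16 = -4000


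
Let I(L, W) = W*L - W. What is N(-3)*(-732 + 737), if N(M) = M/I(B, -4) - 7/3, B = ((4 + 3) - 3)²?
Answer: -137/12 ≈ -11.417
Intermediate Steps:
B = 16 (B = (7 - 3)² = 4² = 16)
I(L, W) = -W + L*W (I(L, W) = L*W - W = -W + L*W)
N(M) = -7/3 - M/60 (N(M) = M/((-4*(-1 + 16))) - 7/3 = M/((-4*15)) - 7*⅓ = M/(-60) - 7/3 = M*(-1/60) - 7/3 = -M/60 - 7/3 = -7/3 - M/60)
N(-3)*(-732 + 737) = (-7/3 - 1/60*(-3))*(-732 + 737) = (-7/3 + 1/20)*5 = -137/60*5 = -137/12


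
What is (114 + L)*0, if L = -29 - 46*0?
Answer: 0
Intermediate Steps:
L = -29 (L = -29 - 1*0 = -29 + 0 = -29)
(114 + L)*0 = (114 - 29)*0 = 85*0 = 0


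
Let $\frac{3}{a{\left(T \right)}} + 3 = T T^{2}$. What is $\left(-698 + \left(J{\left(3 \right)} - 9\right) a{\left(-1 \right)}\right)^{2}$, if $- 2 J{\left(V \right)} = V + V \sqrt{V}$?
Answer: $\frac{7620421}{16} - \frac{49689 \sqrt{3}}{32} \approx 4.7359 \cdot 10^{5}$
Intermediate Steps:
$J{\left(V \right)} = - \frac{V}{2} - \frac{V^{\frac{3}{2}}}{2}$ ($J{\left(V \right)} = - \frac{V + V \sqrt{V}}{2} = - \frac{V + V^{\frac{3}{2}}}{2} = - \frac{V}{2} - \frac{V^{\frac{3}{2}}}{2}$)
$a{\left(T \right)} = \frac{3}{-3 + T^{3}}$ ($a{\left(T \right)} = \frac{3}{-3 + T T^{2}} = \frac{3}{-3 + T^{3}}$)
$\left(-698 + \left(J{\left(3 \right)} - 9\right) a{\left(-1 \right)}\right)^{2} = \left(-698 + \left(\left(\left(- \frac{1}{2}\right) 3 - \frac{3^{\frac{3}{2}}}{2}\right) - 9\right) \frac{3}{-3 + \left(-1\right)^{3}}\right)^{2} = \left(-698 + \left(\left(- \frac{3}{2} - \frac{3 \sqrt{3}}{2}\right) - 9\right) \frac{3}{-3 - 1}\right)^{2} = \left(-698 + \left(\left(- \frac{3}{2} - \frac{3 \sqrt{3}}{2}\right) - 9\right) \frac{3}{-4}\right)^{2} = \left(-698 + \left(- \frac{21}{2} - \frac{3 \sqrt{3}}{2}\right) 3 \left(- \frac{1}{4}\right)\right)^{2} = \left(-698 + \left(- \frac{21}{2} - \frac{3 \sqrt{3}}{2}\right) \left(- \frac{3}{4}\right)\right)^{2} = \left(-698 + \left(\frac{63}{8} + \frac{9 \sqrt{3}}{8}\right)\right)^{2} = \left(- \frac{5521}{8} + \frac{9 \sqrt{3}}{8}\right)^{2}$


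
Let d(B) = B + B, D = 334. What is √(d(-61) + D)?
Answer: 2*√53 ≈ 14.560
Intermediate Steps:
d(B) = 2*B
√(d(-61) + D) = √(2*(-61) + 334) = √(-122 + 334) = √212 = 2*√53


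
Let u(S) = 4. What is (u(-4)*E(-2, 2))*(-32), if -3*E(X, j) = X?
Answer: -256/3 ≈ -85.333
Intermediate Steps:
E(X, j) = -X/3
(u(-4)*E(-2, 2))*(-32) = (4*(-⅓*(-2)))*(-32) = (4*(⅔))*(-32) = (8/3)*(-32) = -256/3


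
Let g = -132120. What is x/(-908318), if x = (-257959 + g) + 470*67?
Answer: 358589/908318 ≈ 0.39478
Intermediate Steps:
x = -358589 (x = (-257959 - 132120) + 470*67 = -390079 + 31490 = -358589)
x/(-908318) = -358589/(-908318) = -358589*(-1/908318) = 358589/908318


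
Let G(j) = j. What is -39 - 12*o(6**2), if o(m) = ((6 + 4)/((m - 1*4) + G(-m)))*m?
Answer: 1041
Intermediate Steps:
o(m) = -5*m/2 (o(m) = ((6 + 4)/((m - 1*4) - m))*m = (10/((m - 4) - m))*m = (10/((-4 + m) - m))*m = (10/(-4))*m = (10*(-1/4))*m = -5*m/2)
-39 - 12*o(6**2) = -39 - (-30)*6**2 = -39 - (-30)*36 = -39 - 12*(-90) = -39 + 1080 = 1041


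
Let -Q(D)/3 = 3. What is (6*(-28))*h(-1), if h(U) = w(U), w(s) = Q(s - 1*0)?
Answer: 1512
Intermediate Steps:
Q(D) = -9 (Q(D) = -3*3 = -9)
w(s) = -9
h(U) = -9
(6*(-28))*h(-1) = (6*(-28))*(-9) = -168*(-9) = 1512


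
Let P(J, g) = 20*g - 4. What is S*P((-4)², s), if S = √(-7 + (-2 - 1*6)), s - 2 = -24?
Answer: -444*I*√15 ≈ -1719.6*I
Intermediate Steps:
s = -22 (s = 2 - 24 = -22)
P(J, g) = -4 + 20*g
S = I*√15 (S = √(-7 + (-2 - 6)) = √(-7 - 8) = √(-15) = I*√15 ≈ 3.873*I)
S*P((-4)², s) = (I*√15)*(-4 + 20*(-22)) = (I*√15)*(-4 - 440) = (I*√15)*(-444) = -444*I*√15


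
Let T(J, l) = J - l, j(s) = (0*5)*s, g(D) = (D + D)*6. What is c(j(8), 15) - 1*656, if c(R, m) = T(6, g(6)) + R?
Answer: -722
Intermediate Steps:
g(D) = 12*D (g(D) = (2*D)*6 = 12*D)
j(s) = 0 (j(s) = 0*s = 0)
c(R, m) = -66 + R (c(R, m) = (6 - 12*6) + R = (6 - 1*72) + R = (6 - 72) + R = -66 + R)
c(j(8), 15) - 1*656 = (-66 + 0) - 1*656 = -66 - 656 = -722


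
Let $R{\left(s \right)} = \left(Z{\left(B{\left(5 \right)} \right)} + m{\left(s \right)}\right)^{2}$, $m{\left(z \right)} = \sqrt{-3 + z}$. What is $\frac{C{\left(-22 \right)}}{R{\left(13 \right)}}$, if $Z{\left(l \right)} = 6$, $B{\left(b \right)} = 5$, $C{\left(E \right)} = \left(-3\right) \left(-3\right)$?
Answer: $\frac{9}{\left(6 + \sqrt{10}\right)^{2}} \approx 0.10721$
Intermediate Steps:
$C{\left(E \right)} = 9$
$R{\left(s \right)} = \left(6 + \sqrt{-3 + s}\right)^{2}$
$\frac{C{\left(-22 \right)}}{R{\left(13 \right)}} = \frac{9}{\left(6 + \sqrt{-3 + 13}\right)^{2}} = \frac{9}{\left(6 + \sqrt{10}\right)^{2}}$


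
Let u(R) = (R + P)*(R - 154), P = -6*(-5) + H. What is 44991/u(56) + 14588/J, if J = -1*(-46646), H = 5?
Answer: -984277201/207994514 ≈ -4.7322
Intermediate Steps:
P = 35 (P = -6*(-5) + 5 = 30 + 5 = 35)
J = 46646
u(R) = (-154 + R)*(35 + R) (u(R) = (R + 35)*(R - 154) = (35 + R)*(-154 + R) = (-154 + R)*(35 + R))
44991/u(56) + 14588/J = 44991/(-5390 + 56² - 119*56) + 14588/46646 = 44991/(-5390 + 3136 - 6664) + 14588*(1/46646) = 44991/(-8918) + 7294/23323 = 44991*(-1/8918) + 7294/23323 = -44991/8918 + 7294/23323 = -984277201/207994514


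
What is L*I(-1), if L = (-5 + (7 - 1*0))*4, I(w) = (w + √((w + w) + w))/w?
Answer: 8 - 8*I*√3 ≈ 8.0 - 13.856*I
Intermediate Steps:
I(w) = (w + √3*√w)/w (I(w) = (w + √(2*w + w))/w = (w + √(3*w))/w = (w + √3*√w)/w)
L = 8 (L = (-5 + (7 + 0))*4 = (-5 + 7)*4 = 2*4 = 8)
L*I(-1) = 8*(1 + √3/√(-1)) = 8*(1 + √3*(-I)) = 8*(1 - I*√3) = 8 - 8*I*√3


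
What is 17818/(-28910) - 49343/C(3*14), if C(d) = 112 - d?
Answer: -345703/490 ≈ -705.52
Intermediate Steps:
17818/(-28910) - 49343/C(3*14) = 17818/(-28910) - 49343/(112 - 3*14) = 17818*(-1/28910) - 49343/(112 - 1*42) = -151/245 - 49343/(112 - 42) = -151/245 - 49343/70 = -151/245 - 49343*1/70 = -151/245 - 7049/10 = -345703/490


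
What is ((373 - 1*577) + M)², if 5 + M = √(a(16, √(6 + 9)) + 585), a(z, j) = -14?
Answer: (209 - √571)² ≈ 34264.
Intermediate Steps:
M = -5 + √571 (M = -5 + √(-14 + 585) = -5 + √571 ≈ 18.896)
((373 - 1*577) + M)² = ((373 - 1*577) + (-5 + √571))² = ((373 - 577) + (-5 + √571))² = (-204 + (-5 + √571))² = (-209 + √571)²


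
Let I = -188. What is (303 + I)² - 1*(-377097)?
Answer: 390322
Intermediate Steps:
(303 + I)² - 1*(-377097) = (303 - 188)² - 1*(-377097) = 115² + 377097 = 13225 + 377097 = 390322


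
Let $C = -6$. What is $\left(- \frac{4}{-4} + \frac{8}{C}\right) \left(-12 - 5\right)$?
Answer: $\frac{17}{3} \approx 5.6667$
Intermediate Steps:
$\left(- \frac{4}{-4} + \frac{8}{C}\right) \left(-12 - 5\right) = \left(- \frac{4}{-4} + \frac{8}{-6}\right) \left(-12 - 5\right) = \left(\left(-4\right) \left(- \frac{1}{4}\right) + 8 \left(- \frac{1}{6}\right)\right) \left(-17\right) = \left(1 - \frac{4}{3}\right) \left(-17\right) = \left(- \frac{1}{3}\right) \left(-17\right) = \frac{17}{3}$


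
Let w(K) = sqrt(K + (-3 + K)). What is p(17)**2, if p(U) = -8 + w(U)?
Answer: (8 - sqrt(31))**2 ≈ 5.9158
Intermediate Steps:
w(K) = sqrt(-3 + 2*K)
p(U) = -8 + sqrt(-3 + 2*U)
p(17)**2 = (-8 + sqrt(-3 + 2*17))**2 = (-8 + sqrt(-3 + 34))**2 = (-8 + sqrt(31))**2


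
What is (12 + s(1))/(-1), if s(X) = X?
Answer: -13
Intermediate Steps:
(12 + s(1))/(-1) = (12 + 1)/(-1) = 13*(-1) = -13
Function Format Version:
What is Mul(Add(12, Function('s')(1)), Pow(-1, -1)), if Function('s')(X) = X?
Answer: -13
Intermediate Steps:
Mul(Add(12, Function('s')(1)), Pow(-1, -1)) = Mul(Add(12, 1), Pow(-1, -1)) = Mul(13, -1) = -13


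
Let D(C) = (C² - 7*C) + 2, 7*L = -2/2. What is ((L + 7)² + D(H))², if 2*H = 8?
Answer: 3290596/2401 ≈ 1370.5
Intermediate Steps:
H = 4 (H = (½)*8 = 4)
L = -⅐ (L = (-2/2)/7 = (-2*½)/7 = (⅐)*(-1) = -⅐ ≈ -0.14286)
D(C) = 2 + C² - 7*C
((L + 7)² + D(H))² = ((-⅐ + 7)² + (2 + 4² - 7*4))² = ((48/7)² + (2 + 16 - 28))² = (2304/49 - 10)² = (1814/49)² = 3290596/2401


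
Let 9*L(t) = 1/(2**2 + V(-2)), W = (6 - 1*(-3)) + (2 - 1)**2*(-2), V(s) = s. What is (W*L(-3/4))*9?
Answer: 7/2 ≈ 3.5000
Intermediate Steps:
W = 7 (W = (6 + 3) + 1**2*(-2) = 9 + 1*(-2) = 9 - 2 = 7)
L(t) = 1/18 (L(t) = 1/(9*(2**2 - 2)) = 1/(9*(4 - 2)) = (1/9)/2 = (1/9)*(1/2) = 1/18)
(W*L(-3/4))*9 = (7*(1/18))*9 = (7/18)*9 = 7/2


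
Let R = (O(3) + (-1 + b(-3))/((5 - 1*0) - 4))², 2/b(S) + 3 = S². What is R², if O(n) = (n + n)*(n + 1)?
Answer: 24010000/81 ≈ 2.9642e+5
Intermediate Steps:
b(S) = 2/(-3 + S²)
O(n) = 2*n*(1 + n) (O(n) = (2*n)*(1 + n) = 2*n*(1 + n))
R = 4900/9 (R = (2*3*(1 + 3) + (-1 + 2/(-3 + (-3)²))/((5 - 1*0) - 4))² = (2*3*4 + (-1 + 2/(-3 + 9))/((5 + 0) - 4))² = (24 + (-1 + 2/6)/(5 - 4))² = (24 + (-1 + 2*(⅙))/1)² = (24 + (-1 + ⅓)*1)² = (24 - ⅔*1)² = (24 - ⅔)² = (70/3)² = 4900/9 ≈ 544.44)
R² = (4900/9)² = 24010000/81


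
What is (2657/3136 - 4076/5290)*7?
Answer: 636597/1184960 ≈ 0.53723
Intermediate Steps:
(2657/3136 - 4076/5290)*7 = (2657*(1/3136) - 4076*1/5290)*7 = (2657/3136 - 2038/2645)*7 = (636597/8294720)*7 = 636597/1184960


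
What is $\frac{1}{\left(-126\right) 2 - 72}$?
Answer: $- \frac{1}{324} \approx -0.0030864$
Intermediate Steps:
$\frac{1}{\left(-126\right) 2 - 72} = \frac{1}{-252 - 72} = \frac{1}{-324} = - \frac{1}{324}$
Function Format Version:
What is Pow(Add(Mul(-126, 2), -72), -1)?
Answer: Rational(-1, 324) ≈ -0.0030864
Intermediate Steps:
Pow(Add(Mul(-126, 2), -72), -1) = Pow(Add(-252, -72), -1) = Pow(-324, -1) = Rational(-1, 324)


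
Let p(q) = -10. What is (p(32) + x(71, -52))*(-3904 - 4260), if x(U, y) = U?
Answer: -498004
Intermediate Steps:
p(q) = -10 (p(q) = -1*10 = -10)
(p(32) + x(71, -52))*(-3904 - 4260) = (-10 + 71)*(-3904 - 4260) = 61*(-8164) = -498004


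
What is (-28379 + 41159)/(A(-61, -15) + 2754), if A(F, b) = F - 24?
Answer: 12780/2669 ≈ 4.7883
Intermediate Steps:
A(F, b) = -24 + F
(-28379 + 41159)/(A(-61, -15) + 2754) = (-28379 + 41159)/((-24 - 61) + 2754) = 12780/(-85 + 2754) = 12780/2669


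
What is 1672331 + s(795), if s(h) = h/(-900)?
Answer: 100339807/60 ≈ 1.6723e+6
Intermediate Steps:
s(h) = -h/900 (s(h) = h*(-1/900) = -h/900)
1672331 + s(795) = 1672331 - 1/900*795 = 1672331 - 53/60 = 100339807/60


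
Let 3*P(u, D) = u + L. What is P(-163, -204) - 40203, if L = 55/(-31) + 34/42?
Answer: -78623200/1953 ≈ -40258.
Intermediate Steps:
L = -628/651 (L = 55*(-1/31) + 34*(1/42) = -55/31 + 17/21 = -628/651 ≈ -0.96467)
P(u, D) = -628/1953 + u/3 (P(u, D) = (u - 628/651)/3 = (-628/651 + u)/3 = -628/1953 + u/3)
P(-163, -204) - 40203 = (-628/1953 + (1/3)*(-163)) - 40203 = (-628/1953 - 163/3) - 40203 = -106741/1953 - 40203 = -78623200/1953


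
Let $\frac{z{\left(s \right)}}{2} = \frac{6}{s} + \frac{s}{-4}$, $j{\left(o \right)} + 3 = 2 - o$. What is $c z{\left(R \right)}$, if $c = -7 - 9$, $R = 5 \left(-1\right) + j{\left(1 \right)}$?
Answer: $- \frac{200}{7} \approx -28.571$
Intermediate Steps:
$j{\left(o \right)} = -1 - o$ ($j{\left(o \right)} = -3 - \left(-2 + o\right) = -1 - o$)
$R = -7$ ($R = 5 \left(-1\right) - 2 = -5 - 2 = -7$)
$z{\left(s \right)} = \frac{12}{s} - \frac{s}{2}$ ($z{\left(s \right)} = 2 \left(\frac{6}{s} + \frac{s}{-4}\right) = 2 \left(\frac{6}{s} + s \left(- \frac{1}{4}\right)\right) = 2 \left(\frac{6}{s} - \frac{s}{4}\right) = \frac{12}{s} - \frac{s}{2}$)
$c = -16$
$c z{\left(R \right)} = - 16 \left(\frac{12}{-7} - - \frac{7}{2}\right) = - 16 \left(12 \left(- \frac{1}{7}\right) + \frac{7}{2}\right) = - 16 \left(- \frac{12}{7} + \frac{7}{2}\right) = \left(-16\right) \frac{25}{14} = - \frac{200}{7}$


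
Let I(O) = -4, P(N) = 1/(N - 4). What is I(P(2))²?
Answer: 16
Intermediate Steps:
P(N) = 1/(-4 + N)
I(P(2))² = (-4)² = 16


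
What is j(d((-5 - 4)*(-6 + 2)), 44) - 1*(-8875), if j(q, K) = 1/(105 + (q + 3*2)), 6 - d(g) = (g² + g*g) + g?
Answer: 22285124/2511 ≈ 8875.0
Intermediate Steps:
d(g) = 6 - g - 2*g² (d(g) = 6 - ((g² + g*g) + g) = 6 - ((g² + g²) + g) = 6 - (2*g² + g) = 6 - (g + 2*g²) = 6 + (-g - 2*g²) = 6 - g - 2*g²)
j(q, K) = 1/(111 + q) (j(q, K) = 1/(105 + (q + 6)) = 1/(105 + (6 + q)) = 1/(111 + q))
j(d((-5 - 4)*(-6 + 2)), 44) - 1*(-8875) = 1/(111 + (6 - (-5 - 4)*(-6 + 2) - 2*(-6 + 2)²*(-5 - 4)²)) - 1*(-8875) = 1/(111 + (6 - (-9)*(-4) - 2*(-9*(-4))²)) + 8875 = 1/(111 + (6 - 1*36 - 2*36²)) + 8875 = 1/(111 + (6 - 36 - 2*1296)) + 8875 = 1/(111 + (6 - 36 - 2592)) + 8875 = 1/(111 - 2622) + 8875 = 1/(-2511) + 8875 = -1/2511 + 8875 = 22285124/2511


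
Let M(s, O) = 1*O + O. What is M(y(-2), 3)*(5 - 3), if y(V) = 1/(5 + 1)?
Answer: 12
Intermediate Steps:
y(V) = ⅙ (y(V) = 1/6 = ⅙)
M(s, O) = 2*O (M(s, O) = O + O = 2*O)
M(y(-2), 3)*(5 - 3) = (2*3)*(5 - 3) = 6*2 = 12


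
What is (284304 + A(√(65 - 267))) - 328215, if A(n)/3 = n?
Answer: -43911 + 3*I*√202 ≈ -43911.0 + 42.638*I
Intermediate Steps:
A(n) = 3*n
(284304 + A(√(65 - 267))) - 328215 = (284304 + 3*√(65 - 267)) - 328215 = (284304 + 3*√(-202)) - 328215 = (284304 + 3*(I*√202)) - 328215 = (284304 + 3*I*√202) - 328215 = -43911 + 3*I*√202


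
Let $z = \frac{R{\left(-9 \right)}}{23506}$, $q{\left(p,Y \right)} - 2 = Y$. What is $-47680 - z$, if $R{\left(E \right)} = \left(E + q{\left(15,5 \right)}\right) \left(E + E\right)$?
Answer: $- \frac{560383058}{11753} \approx -47680.0$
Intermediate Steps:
$q{\left(p,Y \right)} = 2 + Y$
$R{\left(E \right)} = 2 E \left(7 + E\right)$ ($R{\left(E \right)} = \left(E + \left(2 + 5\right)\right) \left(E + E\right) = \left(E + 7\right) 2 E = \left(7 + E\right) 2 E = 2 E \left(7 + E\right)$)
$z = \frac{18}{11753}$ ($z = \frac{2 \left(-9\right) \left(7 - 9\right)}{23506} = 2 \left(-9\right) \left(-2\right) \frac{1}{23506} = 36 \cdot \frac{1}{23506} = \frac{18}{11753} \approx 0.0015315$)
$-47680 - z = -47680 - \frac{18}{11753} = - \frac{560383058}{11753}$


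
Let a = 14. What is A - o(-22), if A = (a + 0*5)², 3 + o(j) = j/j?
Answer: 198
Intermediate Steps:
o(j) = -2 (o(j) = -3 + j/j = -3 + 1 = -2)
A = 196 (A = (14 + 0*5)² = (14 + 0)² = 14² = 196)
A - o(-22) = 196 - 1*(-2) = 196 + 2 = 198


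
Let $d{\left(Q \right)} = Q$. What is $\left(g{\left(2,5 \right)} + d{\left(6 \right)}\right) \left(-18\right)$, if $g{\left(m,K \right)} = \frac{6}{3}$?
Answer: $-144$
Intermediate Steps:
$g{\left(m,K \right)} = 2$ ($g{\left(m,K \right)} = 6 \cdot \frac{1}{3} = 2$)
$\left(g{\left(2,5 \right)} + d{\left(6 \right)}\right) \left(-18\right) = \left(2 + 6\right) \left(-18\right) = 8 \left(-18\right) = -144$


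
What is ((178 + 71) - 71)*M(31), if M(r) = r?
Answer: 5518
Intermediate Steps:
((178 + 71) - 71)*M(31) = ((178 + 71) - 71)*31 = (249 - 71)*31 = 178*31 = 5518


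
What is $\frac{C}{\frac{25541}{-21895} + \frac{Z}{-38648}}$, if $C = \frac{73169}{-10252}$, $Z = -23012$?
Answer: $\frac{7739432316905}{619298751082} \approx 12.497$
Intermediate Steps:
$C = - \frac{73169}{10252}$ ($C = 73169 \left(- \frac{1}{10252}\right) = - \frac{73169}{10252} \approx -7.137$)
$\frac{C}{\frac{25541}{-21895} + \frac{Z}{-38648}} = - \frac{73169}{10252 \left(\frac{25541}{-21895} - \frac{23012}{-38648}\right)} = - \frac{73169}{10252 \left(25541 \left(- \frac{1}{21895}\right) - - \frac{5753}{9662}\right)} = - \frac{73169}{10252 \left(- \frac{25541}{21895} + \frac{5753}{9662}\right)} = - \frac{73169}{10252 \left(- \frac{120815207}{211549490}\right)} = \left(- \frac{73169}{10252}\right) \left(- \frac{211549490}{120815207}\right) = \frac{7739432316905}{619298751082}$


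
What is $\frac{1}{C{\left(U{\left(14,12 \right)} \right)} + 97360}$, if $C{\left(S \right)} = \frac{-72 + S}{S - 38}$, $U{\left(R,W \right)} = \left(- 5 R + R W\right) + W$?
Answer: $\frac{36}{3504979} \approx 1.0271 \cdot 10^{-5}$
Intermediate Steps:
$U{\left(R,W \right)} = W - 5 R + R W$
$C{\left(S \right)} = \frac{-72 + S}{-38 + S}$
$\frac{1}{C{\left(U{\left(14,12 \right)} \right)} + 97360} = \frac{1}{\frac{-72 + \left(12 - 70 + 14 \cdot 12\right)}{-38 + \left(12 - 70 + 14 \cdot 12\right)} + 97360} = \frac{1}{\frac{-72 + \left(12 - 70 + 168\right)}{-38 + \left(12 - 70 + 168\right)} + 97360} = \frac{1}{\frac{-72 + 110}{-38 + 110} + 97360} = \frac{1}{\frac{1}{72} \cdot 38 + 97360} = \frac{1}{\frac{19}{36} + 97360} = \frac{1}{\frac{3504979}{36}} = \frac{36}{3504979}$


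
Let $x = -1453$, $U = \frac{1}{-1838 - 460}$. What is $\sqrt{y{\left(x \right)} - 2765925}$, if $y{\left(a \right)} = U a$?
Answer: $\frac{i \sqrt{14606304464706}}{2298} \approx 1663.1 i$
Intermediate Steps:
$U = - \frac{1}{2298}$ ($U = \frac{1}{-2298} = - \frac{1}{2298} \approx -0.00043516$)
$y{\left(a \right)} = - \frac{a}{2298}$
$\sqrt{y{\left(x \right)} - 2765925} = \sqrt{\left(- \frac{1}{2298}\right) \left(-1453\right) - 2765925} = \sqrt{\frac{1453}{2298} - 2765925} = \sqrt{- \frac{6356094197}{2298}} = \frac{i \sqrt{14606304464706}}{2298}$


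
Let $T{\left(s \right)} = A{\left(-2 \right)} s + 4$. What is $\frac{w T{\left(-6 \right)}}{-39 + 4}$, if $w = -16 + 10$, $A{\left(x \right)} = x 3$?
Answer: $\frac{48}{7} \approx 6.8571$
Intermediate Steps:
$A{\left(x \right)} = 3 x$
$T{\left(s \right)} = 4 - 6 s$ ($T{\left(s \right)} = 3 \left(-2\right) s + 4 = - 6 s + 4 = 4 - 6 s$)
$w = -6$
$\frac{w T{\left(-6 \right)}}{-39 + 4} = \frac{\left(-6\right) \left(4 - -36\right)}{-39 + 4} = \frac{\left(-6\right) \left(4 + 36\right)}{-35} = \left(-6\right) 40 \left(- \frac{1}{35}\right) = \left(-240\right) \left(- \frac{1}{35}\right) = \frac{48}{7}$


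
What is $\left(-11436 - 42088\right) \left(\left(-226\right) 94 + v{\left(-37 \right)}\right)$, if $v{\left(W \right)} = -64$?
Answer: $1140489392$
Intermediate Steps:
$\left(-11436 - 42088\right) \left(\left(-226\right) 94 + v{\left(-37 \right)}\right) = \left(-11436 - 42088\right) \left(\left(-226\right) 94 - 64\right) = - 53524 \left(-21244 - 64\right) = \left(-53524\right) \left(-21308\right) = 1140489392$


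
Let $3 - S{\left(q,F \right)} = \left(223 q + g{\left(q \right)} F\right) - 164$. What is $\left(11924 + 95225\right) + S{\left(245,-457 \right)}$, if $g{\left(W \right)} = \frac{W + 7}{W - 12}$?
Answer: $\frac{12389837}{233} \approx 53175.0$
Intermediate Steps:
$g{\left(W \right)} = \frac{7 + W}{-12 + W}$
$S{\left(q,F \right)} = 167 - 223 q - \frac{F \left(7 + q\right)}{-12 + q}$ ($S{\left(q,F \right)} = 3 - \left(\left(223 q + \frac{7 + q}{-12 + q} F\right) - 164\right) = 3 - \left(\left(223 q + \frac{F \left(7 + q\right)}{-12 + q}\right) - 164\right) = 3 - \left(-164 + 223 q + \frac{F \left(7 + q\right)}{-12 + q}\right) = 167 - 223 q - \frac{F \left(7 + q\right)}{-12 + q}$)
$\left(11924 + 95225\right) + S{\left(245,-457 \right)} = \left(11924 + 95225\right) + \frac{\left(-12 + 245\right) \left(167 - 54635\right) - - 457 \left(7 + 245\right)}{-12 + 245} = 107149 + \frac{233 \left(167 - 54635\right) - \left(-457\right) 252}{233} = 107149 + \frac{233 \left(-54468\right) + 115164}{233} = 107149 + \frac{-12691044 + 115164}{233} = 107149 + \frac{1}{233} \left(-12575880\right) = 107149 - \frac{12575880}{233} = \frac{12389837}{233}$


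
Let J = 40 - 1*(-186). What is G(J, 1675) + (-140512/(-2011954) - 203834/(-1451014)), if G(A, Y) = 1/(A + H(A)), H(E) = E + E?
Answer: 104801065436617/494833794919842 ≈ 0.21179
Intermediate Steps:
H(E) = 2*E
J = 226 (J = 40 + 186 = 226)
G(A, Y) = 1/(3*A) (G(A, Y) = 1/(A + 2*A) = 1/(3*A))
G(J, 1675) + (-140512/(-2011954) - 203834/(-1451014)) = (1/3)/226 + (-140512/(-2011954) - 203834/(-1451014)) = (1/3)*(1/226) + (-140512*(-1/2011954) - 203834*(-1/1451014)) = 1/678 + (70256/1005977 + 101917/725507) = 1/678 + 153497377701/729843355339 = 104801065436617/494833794919842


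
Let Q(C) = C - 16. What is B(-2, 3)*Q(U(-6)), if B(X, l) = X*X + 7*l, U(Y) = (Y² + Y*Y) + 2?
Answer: 1450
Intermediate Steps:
U(Y) = 2 + 2*Y² (U(Y) = (Y² + Y²) + 2 = 2*Y² + 2 = 2 + 2*Y²)
B(X, l) = X² + 7*l
Q(C) = -16 + C
B(-2, 3)*Q(U(-6)) = ((-2)² + 7*3)*(-16 + (2 + 2*(-6)²)) = (4 + 21)*(-16 + (2 + 2*36)) = 25*(-16 + (2 + 72)) = 25*(-16 + 74) = 25*58 = 1450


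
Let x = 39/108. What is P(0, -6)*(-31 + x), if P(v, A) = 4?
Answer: -1103/9 ≈ -122.56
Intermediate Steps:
x = 13/36 (x = 39*(1/108) = 13/36 ≈ 0.36111)
P(0, -6)*(-31 + x) = 4*(-31 + 13/36) = 4*(-1103/36) = -1103/9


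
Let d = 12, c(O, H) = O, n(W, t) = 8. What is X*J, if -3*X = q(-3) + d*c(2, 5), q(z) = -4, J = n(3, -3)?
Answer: -160/3 ≈ -53.333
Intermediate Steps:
J = 8
X = -20/3 (X = -(-4 + 12*2)/3 = -(-4 + 24)/3 = -1/3*20 = -20/3 ≈ -6.6667)
X*J = -20/3*8 = -160/3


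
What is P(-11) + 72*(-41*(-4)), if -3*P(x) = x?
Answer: 35435/3 ≈ 11812.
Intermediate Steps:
P(x) = -x/3
P(-11) + 72*(-41*(-4)) = -1/3*(-11) + 72*(-41*(-4)) = 11/3 + 72*164 = 11/3 + 11808 = 35435/3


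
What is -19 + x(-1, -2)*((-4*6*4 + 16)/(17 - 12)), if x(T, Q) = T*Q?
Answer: -51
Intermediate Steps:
x(T, Q) = Q*T
-19 + x(-1, -2)*((-4*6*4 + 16)/(17 - 12)) = -19 + (-2*(-1))*((-4*6*4 + 16)/(17 - 12)) = -19 + 2*((-24*4 + 16)/5) = -19 + 2*((-96 + 16)*(1/5)) = -19 + 2*(-80*1/5) = -19 + 2*(-16) = -19 - 32 = -51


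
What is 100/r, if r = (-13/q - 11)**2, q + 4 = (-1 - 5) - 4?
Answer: 19600/19881 ≈ 0.98587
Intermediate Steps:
q = -14 (q = -4 + ((-1 - 5) - 4) = -4 + (-6 - 4) = -4 - 10 = -14)
r = 19881/196 (r = (-13/(-14) - 11)**2 = (-13*(-1/14) - 11)**2 = (13/14 - 11)**2 = (-141/14)**2 = 19881/196 ≈ 101.43)
100/r = 100/(19881/196) = 100*(196/19881) = 19600/19881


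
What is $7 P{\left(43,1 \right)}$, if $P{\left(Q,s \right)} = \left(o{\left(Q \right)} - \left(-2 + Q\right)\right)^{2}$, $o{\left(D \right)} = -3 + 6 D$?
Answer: $320572$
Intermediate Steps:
$P{\left(Q,s \right)} = \left(-1 + 5 Q\right)^{2}$ ($P{\left(Q,s \right)} = \left(\left(-3 + 6 Q\right) - \left(-2 + Q\right)\right)^{2} = \left(-1 + 5 Q\right)^{2}$)
$7 P{\left(43,1 \right)} = 7 \left(-1 + 5 \cdot 43\right)^{2} = 7 \left(-1 + 215\right)^{2} = 7 \cdot 214^{2} = 7 \cdot 45796 = 320572$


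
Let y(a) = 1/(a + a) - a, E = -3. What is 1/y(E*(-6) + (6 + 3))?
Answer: -54/1457 ≈ -0.037062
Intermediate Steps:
y(a) = 1/(2*a) - a
1/y(E*(-6) + (6 + 3)) = 1/(1/(2*(-3*(-6) + (6 + 3))) - (-3*(-6) + (6 + 3))) = 1/(1/(2*(18 + 9)) - (18 + 9)) = 1/((½)/27 - 1*27) = 1/((½)*(1/27) - 27) = 1/(1/54 - 27) = 1/(-1457/54) = -54/1457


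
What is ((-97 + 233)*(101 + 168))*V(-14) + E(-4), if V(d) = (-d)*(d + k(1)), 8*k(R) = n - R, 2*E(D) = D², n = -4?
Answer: -7490566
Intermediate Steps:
E(D) = D²/2
k(R) = -½ - R/8 (k(R) = (-4 - R)/8 = -½ - R/8)
V(d) = -d*(-5/8 + d) (V(d) = (-d)*(d + (-½ - ⅛*1)) = (-d)*(d + (-½ - ⅛)) = (-d)*(d - 5/8) = (-d)*(-5/8 + d) = -d*(-5/8 + d))
((-97 + 233)*(101 + 168))*V(-14) + E(-4) = ((-97 + 233)*(101 + 168))*((⅛)*(-14)*(5 - 8*(-14))) + (½)*(-4)² = (136*269)*((⅛)*(-14)*(5 + 112)) + (½)*16 = 36584*((⅛)*(-14)*117) + 8 = 36584*(-819/4) + 8 = -7490574 + 8 = -7490566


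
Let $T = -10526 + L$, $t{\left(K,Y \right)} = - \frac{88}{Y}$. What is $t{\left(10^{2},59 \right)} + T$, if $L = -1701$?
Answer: $- \frac{721481}{59} \approx -12228.0$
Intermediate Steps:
$T = -12227$ ($T = -10526 - 1701 = -12227$)
$t{\left(10^{2},59 \right)} + T = - \frac{88}{59} - 12227 = - \frac{721481}{59}$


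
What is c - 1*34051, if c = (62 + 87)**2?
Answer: -11850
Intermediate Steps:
c = 22201 (c = 149**2 = 22201)
c - 1*34051 = 22201 - 1*34051 = 22201 - 34051 = -11850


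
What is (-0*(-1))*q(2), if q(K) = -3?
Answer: 0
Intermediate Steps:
(-0*(-1))*q(2) = -0*(-1)*(-3) = -14*0*(-3) = 0*(-3) = 0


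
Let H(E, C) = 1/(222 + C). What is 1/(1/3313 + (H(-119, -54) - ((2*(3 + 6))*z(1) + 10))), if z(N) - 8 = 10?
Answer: -556584/185895575 ≈ -0.0029941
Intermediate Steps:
z(N) = 18 (z(N) = 8 + 10 = 18)
1/(1/3313 + (H(-119, -54) - ((2*(3 + 6))*z(1) + 10))) = 1/(1/3313 + (1/(222 - 54) - ((2*(3 + 6))*18 + 10))) = 1/(1/3313 + (1/168 - ((2*9)*18 + 10))) = 1/(1/3313 + (1/168 - (18*18 + 10))) = 1/(1/3313 + (1/168 - (324 + 10))) = 1/(1/3313 + (1/168 - 1*334)) = 1/(1/3313 + (1/168 - 334)) = 1/(1/3313 - 56111/168) = 1/(-185895575/556584) = -556584/185895575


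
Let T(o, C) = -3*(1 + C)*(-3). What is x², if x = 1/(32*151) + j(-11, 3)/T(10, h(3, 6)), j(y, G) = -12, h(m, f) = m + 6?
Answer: 93103201/5253350400 ≈ 0.017723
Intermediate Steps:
h(m, f) = 6 + m
T(o, C) = 9 + 9*C (T(o, C) = (-3 - 3*C)*(-3) = 9 + 9*C)
x = -9649/72480 (x = 1/(32*151) - 12/(9 + 9*(6 + 3)) = (1/32)*(1/151) - 12/(9 + 9*9) = 1/4832 - 12/(9 + 81) = 1/4832 - 12/90 = 1/4832 - 12*1/90 = 1/4832 - 2/15 = -9649/72480 ≈ -0.13313)
x² = (-9649/72480)² = 93103201/5253350400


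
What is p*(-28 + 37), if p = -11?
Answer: -99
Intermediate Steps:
p*(-28 + 37) = -11*(-28 + 37) = -11*9 = -99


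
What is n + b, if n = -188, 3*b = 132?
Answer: -144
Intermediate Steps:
b = 44 (b = (1/3)*132 = 44)
n + b = -188 + 44 = -144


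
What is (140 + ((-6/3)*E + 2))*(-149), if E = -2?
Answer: -21754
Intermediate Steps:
(140 + ((-6/3)*E + 2))*(-149) = (140 + (-6/3*(-2) + 2))*(-149) = (140 + (-6*1/3*(-2) + 2))*(-149) = (140 + (-2*(-2) + 2))*(-149) = (140 + (4 + 2))*(-149) = (140 + 6)*(-149) = 146*(-149) = -21754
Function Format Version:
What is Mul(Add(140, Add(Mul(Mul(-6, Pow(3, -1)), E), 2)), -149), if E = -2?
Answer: -21754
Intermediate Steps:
Mul(Add(140, Add(Mul(Mul(-6, Pow(3, -1)), E), 2)), -149) = Mul(Add(140, Add(Mul(Mul(-6, Pow(3, -1)), -2), 2)), -149) = Mul(Add(140, Add(Mul(Mul(-6, Rational(1, 3)), -2), 2)), -149) = Mul(Add(140, Add(Mul(-2, -2), 2)), -149) = Mul(Add(140, Add(4, 2)), -149) = Mul(Add(140, 6), -149) = Mul(146, -149) = -21754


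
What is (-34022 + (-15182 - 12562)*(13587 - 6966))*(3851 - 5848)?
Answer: 366902910862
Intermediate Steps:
(-34022 + (-15182 - 12562)*(13587 - 6966))*(3851 - 5848) = (-34022 - 27744*6621)*(-1997) = (-34022 - 183693024)*(-1997) = -183727046*(-1997) = 366902910862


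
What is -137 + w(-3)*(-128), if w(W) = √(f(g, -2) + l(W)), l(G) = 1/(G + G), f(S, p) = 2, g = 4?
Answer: -137 - 64*√66/3 ≈ -310.31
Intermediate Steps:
l(G) = 1/(2*G)
w(W) = √(2 + 1/(2*W))
-137 + w(-3)*(-128) = -137 + (√(8 + 2/(-3))/2)*(-128) = -137 + (√(8 + 2*(-⅓))/2)*(-128) = -137 + (√(8 - ⅔)/2)*(-128) = -137 + (√(22/3)/2)*(-128) = -137 + ((√66/3)/2)*(-128) = -137 + (√66/6)*(-128) = -137 - 64*√66/3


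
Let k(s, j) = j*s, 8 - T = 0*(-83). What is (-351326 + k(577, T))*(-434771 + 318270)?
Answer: 40392061710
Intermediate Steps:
T = 8 (T = 8 - 0*(-83) = 8 - 1*0 = 8 + 0 = 8)
(-351326 + k(577, T))*(-434771 + 318270) = (-351326 + 8*577)*(-434771 + 318270) = (-351326 + 4616)*(-116501) = -346710*(-116501) = 40392061710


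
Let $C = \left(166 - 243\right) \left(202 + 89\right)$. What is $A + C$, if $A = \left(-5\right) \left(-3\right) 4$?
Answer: $-22347$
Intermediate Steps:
$A = 60$ ($A = 15 \cdot 4 = 60$)
$C = -22407$ ($C = \left(-77\right) 291 = -22407$)
$A + C = 60 - 22407 = -22347$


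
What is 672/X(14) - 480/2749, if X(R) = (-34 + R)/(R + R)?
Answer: -12933696/13745 ≈ -940.97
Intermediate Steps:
X(R) = (-34 + R)/(2*R) (X(R) = (-34 + R)/((2*R)) = (-34 + R)*(1/(2*R)) = (-34 + R)/(2*R))
672/X(14) - 480/2749 = 672/(((½)*(-34 + 14)/14)) - 480/2749 = 672/(((½)*(1/14)*(-20))) - 480*1/2749 = 672/(-5/7) - 480/2749 = 672*(-7/5) - 480/2749 = -4704/5 - 480/2749 = -12933696/13745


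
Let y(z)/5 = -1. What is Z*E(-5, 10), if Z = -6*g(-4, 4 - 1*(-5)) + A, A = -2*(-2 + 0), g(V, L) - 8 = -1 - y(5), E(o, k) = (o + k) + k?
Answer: -1020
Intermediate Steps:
y(z) = -5 (y(z) = 5*(-1) = -5)
E(o, k) = o + 2*k (E(o, k) = (k + o) + k = o + 2*k)
g(V, L) = 12 (g(V, L) = 8 + (-1 - 1*(-5)) = 8 + (-1 + 5) = 8 + 4 = 12)
A = 4 (A = -2*(-2) = 4)
Z = -68 (Z = -6*12 + 4 = -72 + 4 = -68)
Z*E(-5, 10) = -68*(-5 + 2*10) = -68*(-5 + 20) = -68*15 = -1020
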